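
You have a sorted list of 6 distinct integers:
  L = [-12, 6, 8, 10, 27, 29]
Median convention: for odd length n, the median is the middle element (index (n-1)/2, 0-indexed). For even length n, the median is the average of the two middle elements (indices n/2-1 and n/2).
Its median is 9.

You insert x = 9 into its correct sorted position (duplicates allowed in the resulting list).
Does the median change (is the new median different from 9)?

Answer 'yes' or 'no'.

Answer: no

Derivation:
Old median = 9
Insert x = 9
New median = 9
Changed? no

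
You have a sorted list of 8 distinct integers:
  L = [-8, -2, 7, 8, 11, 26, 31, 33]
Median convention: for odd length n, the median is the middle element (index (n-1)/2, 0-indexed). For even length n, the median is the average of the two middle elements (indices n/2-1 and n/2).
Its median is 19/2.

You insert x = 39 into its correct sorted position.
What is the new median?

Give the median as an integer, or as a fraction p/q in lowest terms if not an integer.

Old list (sorted, length 8): [-8, -2, 7, 8, 11, 26, 31, 33]
Old median = 19/2
Insert x = 39
Old length even (8). Middle pair: indices 3,4 = 8,11.
New length odd (9). New median = single middle element.
x = 39: 8 elements are < x, 0 elements are > x.
New sorted list: [-8, -2, 7, 8, 11, 26, 31, 33, 39]
New median = 11

Answer: 11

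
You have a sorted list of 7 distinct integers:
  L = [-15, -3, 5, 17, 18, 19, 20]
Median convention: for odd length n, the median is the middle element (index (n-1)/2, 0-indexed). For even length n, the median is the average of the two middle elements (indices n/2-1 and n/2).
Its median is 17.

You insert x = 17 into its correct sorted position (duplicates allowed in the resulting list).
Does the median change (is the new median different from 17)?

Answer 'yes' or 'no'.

Old median = 17
Insert x = 17
New median = 17
Changed? no

Answer: no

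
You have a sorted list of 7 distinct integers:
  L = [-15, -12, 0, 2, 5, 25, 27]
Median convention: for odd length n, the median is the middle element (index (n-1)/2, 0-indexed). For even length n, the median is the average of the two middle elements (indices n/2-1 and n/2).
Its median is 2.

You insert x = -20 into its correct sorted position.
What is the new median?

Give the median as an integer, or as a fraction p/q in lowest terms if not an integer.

Answer: 1

Derivation:
Old list (sorted, length 7): [-15, -12, 0, 2, 5, 25, 27]
Old median = 2
Insert x = -20
Old length odd (7). Middle was index 3 = 2.
New length even (8). New median = avg of two middle elements.
x = -20: 0 elements are < x, 7 elements are > x.
New sorted list: [-20, -15, -12, 0, 2, 5, 25, 27]
New median = 1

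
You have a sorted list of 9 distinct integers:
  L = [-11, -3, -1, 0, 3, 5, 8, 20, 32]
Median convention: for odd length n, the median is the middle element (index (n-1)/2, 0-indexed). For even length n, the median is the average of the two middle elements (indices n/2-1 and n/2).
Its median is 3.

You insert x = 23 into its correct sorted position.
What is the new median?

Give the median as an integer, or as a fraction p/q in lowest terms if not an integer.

Old list (sorted, length 9): [-11, -3, -1, 0, 3, 5, 8, 20, 32]
Old median = 3
Insert x = 23
Old length odd (9). Middle was index 4 = 3.
New length even (10). New median = avg of two middle elements.
x = 23: 8 elements are < x, 1 elements are > x.
New sorted list: [-11, -3, -1, 0, 3, 5, 8, 20, 23, 32]
New median = 4

Answer: 4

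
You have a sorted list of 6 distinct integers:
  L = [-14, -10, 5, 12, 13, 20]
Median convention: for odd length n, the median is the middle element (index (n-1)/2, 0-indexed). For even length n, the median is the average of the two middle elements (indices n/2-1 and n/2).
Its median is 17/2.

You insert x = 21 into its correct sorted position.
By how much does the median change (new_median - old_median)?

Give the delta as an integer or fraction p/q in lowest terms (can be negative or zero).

Answer: 7/2

Derivation:
Old median = 17/2
After inserting x = 21: new sorted = [-14, -10, 5, 12, 13, 20, 21]
New median = 12
Delta = 12 - 17/2 = 7/2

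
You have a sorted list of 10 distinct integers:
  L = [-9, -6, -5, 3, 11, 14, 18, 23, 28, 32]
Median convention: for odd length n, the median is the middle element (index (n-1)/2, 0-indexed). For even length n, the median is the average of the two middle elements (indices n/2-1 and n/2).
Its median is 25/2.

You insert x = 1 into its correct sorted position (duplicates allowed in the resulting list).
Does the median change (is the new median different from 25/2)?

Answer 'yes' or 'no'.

Old median = 25/2
Insert x = 1
New median = 11
Changed? yes

Answer: yes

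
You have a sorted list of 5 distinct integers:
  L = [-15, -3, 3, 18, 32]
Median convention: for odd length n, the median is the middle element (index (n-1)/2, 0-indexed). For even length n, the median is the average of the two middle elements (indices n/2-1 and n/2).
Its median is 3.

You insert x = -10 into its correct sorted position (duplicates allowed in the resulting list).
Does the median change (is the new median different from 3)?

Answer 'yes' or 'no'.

Old median = 3
Insert x = -10
New median = 0
Changed? yes

Answer: yes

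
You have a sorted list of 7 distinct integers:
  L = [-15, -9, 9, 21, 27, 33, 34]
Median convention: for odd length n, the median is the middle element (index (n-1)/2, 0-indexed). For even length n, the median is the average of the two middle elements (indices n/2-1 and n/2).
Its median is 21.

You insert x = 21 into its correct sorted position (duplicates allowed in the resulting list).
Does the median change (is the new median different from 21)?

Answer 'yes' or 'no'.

Answer: no

Derivation:
Old median = 21
Insert x = 21
New median = 21
Changed? no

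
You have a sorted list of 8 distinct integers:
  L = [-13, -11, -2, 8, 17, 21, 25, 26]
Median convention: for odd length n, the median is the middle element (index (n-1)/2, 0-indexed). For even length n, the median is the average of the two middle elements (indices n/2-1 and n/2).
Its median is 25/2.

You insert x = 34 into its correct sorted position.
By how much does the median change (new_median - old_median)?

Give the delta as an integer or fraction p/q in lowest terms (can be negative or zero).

Old median = 25/2
After inserting x = 34: new sorted = [-13, -11, -2, 8, 17, 21, 25, 26, 34]
New median = 17
Delta = 17 - 25/2 = 9/2

Answer: 9/2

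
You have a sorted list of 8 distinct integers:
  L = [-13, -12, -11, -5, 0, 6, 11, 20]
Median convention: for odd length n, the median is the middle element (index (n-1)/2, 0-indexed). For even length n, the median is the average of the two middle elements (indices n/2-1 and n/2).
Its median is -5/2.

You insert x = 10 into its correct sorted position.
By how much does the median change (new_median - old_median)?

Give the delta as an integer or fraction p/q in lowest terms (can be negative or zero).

Old median = -5/2
After inserting x = 10: new sorted = [-13, -12, -11, -5, 0, 6, 10, 11, 20]
New median = 0
Delta = 0 - -5/2 = 5/2

Answer: 5/2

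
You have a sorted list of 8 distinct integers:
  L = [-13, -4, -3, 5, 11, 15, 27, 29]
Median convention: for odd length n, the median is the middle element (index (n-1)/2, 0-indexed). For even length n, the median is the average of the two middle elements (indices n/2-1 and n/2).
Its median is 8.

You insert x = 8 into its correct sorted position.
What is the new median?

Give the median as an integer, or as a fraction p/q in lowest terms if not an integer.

Answer: 8

Derivation:
Old list (sorted, length 8): [-13, -4, -3, 5, 11, 15, 27, 29]
Old median = 8
Insert x = 8
Old length even (8). Middle pair: indices 3,4 = 5,11.
New length odd (9). New median = single middle element.
x = 8: 4 elements are < x, 4 elements are > x.
New sorted list: [-13, -4, -3, 5, 8, 11, 15, 27, 29]
New median = 8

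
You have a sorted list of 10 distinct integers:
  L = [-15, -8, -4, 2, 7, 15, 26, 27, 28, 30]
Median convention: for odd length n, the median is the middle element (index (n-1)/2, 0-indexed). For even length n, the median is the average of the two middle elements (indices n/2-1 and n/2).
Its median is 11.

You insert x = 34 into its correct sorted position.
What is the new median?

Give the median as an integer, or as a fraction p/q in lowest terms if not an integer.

Answer: 15

Derivation:
Old list (sorted, length 10): [-15, -8, -4, 2, 7, 15, 26, 27, 28, 30]
Old median = 11
Insert x = 34
Old length even (10). Middle pair: indices 4,5 = 7,15.
New length odd (11). New median = single middle element.
x = 34: 10 elements are < x, 0 elements are > x.
New sorted list: [-15, -8, -4, 2, 7, 15, 26, 27, 28, 30, 34]
New median = 15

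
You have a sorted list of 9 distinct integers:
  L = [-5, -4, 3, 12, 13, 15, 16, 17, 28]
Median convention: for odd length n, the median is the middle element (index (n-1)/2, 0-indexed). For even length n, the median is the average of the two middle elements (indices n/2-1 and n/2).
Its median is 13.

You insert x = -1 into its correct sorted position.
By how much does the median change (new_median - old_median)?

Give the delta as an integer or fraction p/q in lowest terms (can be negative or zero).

Old median = 13
After inserting x = -1: new sorted = [-5, -4, -1, 3, 12, 13, 15, 16, 17, 28]
New median = 25/2
Delta = 25/2 - 13 = -1/2

Answer: -1/2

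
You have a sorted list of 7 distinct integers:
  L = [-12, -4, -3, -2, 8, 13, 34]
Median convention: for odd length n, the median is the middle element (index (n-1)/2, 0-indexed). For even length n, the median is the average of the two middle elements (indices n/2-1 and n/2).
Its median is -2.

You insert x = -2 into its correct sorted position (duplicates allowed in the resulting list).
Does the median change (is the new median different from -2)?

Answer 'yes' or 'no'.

Answer: no

Derivation:
Old median = -2
Insert x = -2
New median = -2
Changed? no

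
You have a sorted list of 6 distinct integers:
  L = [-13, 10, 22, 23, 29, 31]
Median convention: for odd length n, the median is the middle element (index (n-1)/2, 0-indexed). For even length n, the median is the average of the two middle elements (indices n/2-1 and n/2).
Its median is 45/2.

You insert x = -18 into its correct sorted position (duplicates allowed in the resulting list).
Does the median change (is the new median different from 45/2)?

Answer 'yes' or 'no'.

Answer: yes

Derivation:
Old median = 45/2
Insert x = -18
New median = 22
Changed? yes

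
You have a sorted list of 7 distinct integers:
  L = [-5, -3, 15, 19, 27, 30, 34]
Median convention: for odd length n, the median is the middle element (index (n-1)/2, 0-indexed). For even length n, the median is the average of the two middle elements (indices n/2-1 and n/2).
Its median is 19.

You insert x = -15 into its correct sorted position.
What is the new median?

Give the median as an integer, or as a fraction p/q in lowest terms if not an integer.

Old list (sorted, length 7): [-5, -3, 15, 19, 27, 30, 34]
Old median = 19
Insert x = -15
Old length odd (7). Middle was index 3 = 19.
New length even (8). New median = avg of two middle elements.
x = -15: 0 elements are < x, 7 elements are > x.
New sorted list: [-15, -5, -3, 15, 19, 27, 30, 34]
New median = 17

Answer: 17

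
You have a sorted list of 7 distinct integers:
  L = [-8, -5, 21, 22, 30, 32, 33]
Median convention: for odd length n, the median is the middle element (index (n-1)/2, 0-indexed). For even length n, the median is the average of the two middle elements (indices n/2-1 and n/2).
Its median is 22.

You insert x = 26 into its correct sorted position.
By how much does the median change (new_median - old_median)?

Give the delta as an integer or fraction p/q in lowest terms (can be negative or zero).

Old median = 22
After inserting x = 26: new sorted = [-8, -5, 21, 22, 26, 30, 32, 33]
New median = 24
Delta = 24 - 22 = 2

Answer: 2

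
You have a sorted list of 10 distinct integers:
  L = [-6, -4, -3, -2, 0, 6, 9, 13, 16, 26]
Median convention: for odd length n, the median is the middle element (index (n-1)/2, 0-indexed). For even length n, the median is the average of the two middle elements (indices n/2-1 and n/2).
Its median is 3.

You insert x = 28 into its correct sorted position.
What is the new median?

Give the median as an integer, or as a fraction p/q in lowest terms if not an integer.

Answer: 6

Derivation:
Old list (sorted, length 10): [-6, -4, -3, -2, 0, 6, 9, 13, 16, 26]
Old median = 3
Insert x = 28
Old length even (10). Middle pair: indices 4,5 = 0,6.
New length odd (11). New median = single middle element.
x = 28: 10 elements are < x, 0 elements are > x.
New sorted list: [-6, -4, -3, -2, 0, 6, 9, 13, 16, 26, 28]
New median = 6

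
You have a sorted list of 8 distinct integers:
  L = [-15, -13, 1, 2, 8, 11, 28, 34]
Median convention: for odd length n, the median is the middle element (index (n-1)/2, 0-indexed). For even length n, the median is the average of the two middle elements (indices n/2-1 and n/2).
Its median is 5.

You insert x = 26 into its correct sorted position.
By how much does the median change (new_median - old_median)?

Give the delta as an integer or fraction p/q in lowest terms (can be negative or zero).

Answer: 3

Derivation:
Old median = 5
After inserting x = 26: new sorted = [-15, -13, 1, 2, 8, 11, 26, 28, 34]
New median = 8
Delta = 8 - 5 = 3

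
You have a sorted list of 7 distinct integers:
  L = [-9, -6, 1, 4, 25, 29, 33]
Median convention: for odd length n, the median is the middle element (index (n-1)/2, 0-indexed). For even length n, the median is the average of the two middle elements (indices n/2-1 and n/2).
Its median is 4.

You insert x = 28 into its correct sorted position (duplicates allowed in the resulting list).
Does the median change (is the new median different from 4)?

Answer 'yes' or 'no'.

Answer: yes

Derivation:
Old median = 4
Insert x = 28
New median = 29/2
Changed? yes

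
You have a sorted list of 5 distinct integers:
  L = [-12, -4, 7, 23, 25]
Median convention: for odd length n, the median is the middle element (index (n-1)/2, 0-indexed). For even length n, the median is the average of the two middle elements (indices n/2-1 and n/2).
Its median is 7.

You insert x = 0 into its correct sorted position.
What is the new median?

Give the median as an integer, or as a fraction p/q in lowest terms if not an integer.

Old list (sorted, length 5): [-12, -4, 7, 23, 25]
Old median = 7
Insert x = 0
Old length odd (5). Middle was index 2 = 7.
New length even (6). New median = avg of two middle elements.
x = 0: 2 elements are < x, 3 elements are > x.
New sorted list: [-12, -4, 0, 7, 23, 25]
New median = 7/2

Answer: 7/2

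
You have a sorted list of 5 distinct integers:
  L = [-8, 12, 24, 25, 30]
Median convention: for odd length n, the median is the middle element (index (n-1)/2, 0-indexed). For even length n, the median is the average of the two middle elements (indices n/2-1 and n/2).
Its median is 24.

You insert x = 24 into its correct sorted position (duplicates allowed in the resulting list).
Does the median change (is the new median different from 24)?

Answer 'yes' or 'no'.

Old median = 24
Insert x = 24
New median = 24
Changed? no

Answer: no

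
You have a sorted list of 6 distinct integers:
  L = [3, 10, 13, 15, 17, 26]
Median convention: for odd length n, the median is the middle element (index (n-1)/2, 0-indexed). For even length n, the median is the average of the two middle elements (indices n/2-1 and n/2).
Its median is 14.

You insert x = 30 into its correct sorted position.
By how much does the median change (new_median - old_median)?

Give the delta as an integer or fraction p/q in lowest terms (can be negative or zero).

Old median = 14
After inserting x = 30: new sorted = [3, 10, 13, 15, 17, 26, 30]
New median = 15
Delta = 15 - 14 = 1

Answer: 1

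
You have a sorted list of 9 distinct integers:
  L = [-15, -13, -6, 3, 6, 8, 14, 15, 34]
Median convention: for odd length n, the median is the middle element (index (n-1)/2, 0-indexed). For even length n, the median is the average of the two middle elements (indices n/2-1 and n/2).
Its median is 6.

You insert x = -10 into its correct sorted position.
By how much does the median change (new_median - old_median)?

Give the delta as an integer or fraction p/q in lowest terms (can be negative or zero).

Answer: -3/2

Derivation:
Old median = 6
After inserting x = -10: new sorted = [-15, -13, -10, -6, 3, 6, 8, 14, 15, 34]
New median = 9/2
Delta = 9/2 - 6 = -3/2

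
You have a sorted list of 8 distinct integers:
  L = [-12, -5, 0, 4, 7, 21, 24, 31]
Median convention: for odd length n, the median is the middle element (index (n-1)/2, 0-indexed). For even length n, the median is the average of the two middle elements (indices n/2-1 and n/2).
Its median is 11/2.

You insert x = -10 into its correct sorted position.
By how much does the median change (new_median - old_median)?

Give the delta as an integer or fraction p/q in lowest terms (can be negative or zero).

Answer: -3/2

Derivation:
Old median = 11/2
After inserting x = -10: new sorted = [-12, -10, -5, 0, 4, 7, 21, 24, 31]
New median = 4
Delta = 4 - 11/2 = -3/2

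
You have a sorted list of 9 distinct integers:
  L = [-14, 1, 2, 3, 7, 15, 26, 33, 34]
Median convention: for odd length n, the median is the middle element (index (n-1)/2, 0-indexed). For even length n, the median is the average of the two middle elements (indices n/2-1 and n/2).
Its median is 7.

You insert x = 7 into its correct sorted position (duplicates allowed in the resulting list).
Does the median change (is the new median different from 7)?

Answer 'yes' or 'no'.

Old median = 7
Insert x = 7
New median = 7
Changed? no

Answer: no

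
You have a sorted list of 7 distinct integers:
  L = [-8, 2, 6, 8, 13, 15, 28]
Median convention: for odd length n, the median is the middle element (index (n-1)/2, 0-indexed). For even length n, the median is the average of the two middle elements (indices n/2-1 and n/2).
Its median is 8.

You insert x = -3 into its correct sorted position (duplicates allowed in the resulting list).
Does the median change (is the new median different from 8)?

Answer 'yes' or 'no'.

Answer: yes

Derivation:
Old median = 8
Insert x = -3
New median = 7
Changed? yes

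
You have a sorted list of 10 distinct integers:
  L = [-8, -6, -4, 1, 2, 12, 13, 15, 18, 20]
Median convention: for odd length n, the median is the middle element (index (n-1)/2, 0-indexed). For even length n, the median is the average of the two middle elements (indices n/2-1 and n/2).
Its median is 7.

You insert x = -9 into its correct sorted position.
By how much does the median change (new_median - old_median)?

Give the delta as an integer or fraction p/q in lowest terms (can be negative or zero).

Answer: -5

Derivation:
Old median = 7
After inserting x = -9: new sorted = [-9, -8, -6, -4, 1, 2, 12, 13, 15, 18, 20]
New median = 2
Delta = 2 - 7 = -5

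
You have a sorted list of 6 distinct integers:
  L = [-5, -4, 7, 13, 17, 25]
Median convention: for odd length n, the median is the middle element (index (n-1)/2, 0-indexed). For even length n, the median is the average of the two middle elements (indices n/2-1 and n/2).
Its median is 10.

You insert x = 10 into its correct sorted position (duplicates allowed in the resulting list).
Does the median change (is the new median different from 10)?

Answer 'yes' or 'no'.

Old median = 10
Insert x = 10
New median = 10
Changed? no

Answer: no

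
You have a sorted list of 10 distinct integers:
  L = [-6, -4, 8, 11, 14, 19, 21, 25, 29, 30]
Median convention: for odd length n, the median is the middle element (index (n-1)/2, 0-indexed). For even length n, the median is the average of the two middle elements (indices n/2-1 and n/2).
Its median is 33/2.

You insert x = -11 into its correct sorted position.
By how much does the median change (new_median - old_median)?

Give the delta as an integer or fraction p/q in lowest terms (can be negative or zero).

Answer: -5/2

Derivation:
Old median = 33/2
After inserting x = -11: new sorted = [-11, -6, -4, 8, 11, 14, 19, 21, 25, 29, 30]
New median = 14
Delta = 14 - 33/2 = -5/2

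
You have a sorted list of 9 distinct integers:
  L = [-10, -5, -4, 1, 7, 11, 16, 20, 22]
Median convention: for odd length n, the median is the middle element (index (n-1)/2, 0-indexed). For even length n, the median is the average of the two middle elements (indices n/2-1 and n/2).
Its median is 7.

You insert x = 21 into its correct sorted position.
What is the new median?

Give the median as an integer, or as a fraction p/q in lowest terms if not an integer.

Answer: 9

Derivation:
Old list (sorted, length 9): [-10, -5, -4, 1, 7, 11, 16, 20, 22]
Old median = 7
Insert x = 21
Old length odd (9). Middle was index 4 = 7.
New length even (10). New median = avg of two middle elements.
x = 21: 8 elements are < x, 1 elements are > x.
New sorted list: [-10, -5, -4, 1, 7, 11, 16, 20, 21, 22]
New median = 9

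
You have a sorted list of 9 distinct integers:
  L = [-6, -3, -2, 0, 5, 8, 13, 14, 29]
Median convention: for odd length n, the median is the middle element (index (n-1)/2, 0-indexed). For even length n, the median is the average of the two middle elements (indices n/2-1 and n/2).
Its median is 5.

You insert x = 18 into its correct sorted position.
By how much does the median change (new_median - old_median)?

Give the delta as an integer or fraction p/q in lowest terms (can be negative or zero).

Old median = 5
After inserting x = 18: new sorted = [-6, -3, -2, 0, 5, 8, 13, 14, 18, 29]
New median = 13/2
Delta = 13/2 - 5 = 3/2

Answer: 3/2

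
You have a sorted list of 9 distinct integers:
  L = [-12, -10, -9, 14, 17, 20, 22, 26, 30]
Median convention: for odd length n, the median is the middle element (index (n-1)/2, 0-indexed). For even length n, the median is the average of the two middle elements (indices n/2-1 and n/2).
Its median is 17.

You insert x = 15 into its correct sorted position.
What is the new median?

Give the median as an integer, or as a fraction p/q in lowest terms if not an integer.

Answer: 16

Derivation:
Old list (sorted, length 9): [-12, -10, -9, 14, 17, 20, 22, 26, 30]
Old median = 17
Insert x = 15
Old length odd (9). Middle was index 4 = 17.
New length even (10). New median = avg of two middle elements.
x = 15: 4 elements are < x, 5 elements are > x.
New sorted list: [-12, -10, -9, 14, 15, 17, 20, 22, 26, 30]
New median = 16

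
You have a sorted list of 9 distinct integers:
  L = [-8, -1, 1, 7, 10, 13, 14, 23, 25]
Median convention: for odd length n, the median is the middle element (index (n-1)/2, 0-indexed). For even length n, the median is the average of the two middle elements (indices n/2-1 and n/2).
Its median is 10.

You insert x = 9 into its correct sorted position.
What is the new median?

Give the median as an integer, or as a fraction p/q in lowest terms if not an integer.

Old list (sorted, length 9): [-8, -1, 1, 7, 10, 13, 14, 23, 25]
Old median = 10
Insert x = 9
Old length odd (9). Middle was index 4 = 10.
New length even (10). New median = avg of two middle elements.
x = 9: 4 elements are < x, 5 elements are > x.
New sorted list: [-8, -1, 1, 7, 9, 10, 13, 14, 23, 25]
New median = 19/2

Answer: 19/2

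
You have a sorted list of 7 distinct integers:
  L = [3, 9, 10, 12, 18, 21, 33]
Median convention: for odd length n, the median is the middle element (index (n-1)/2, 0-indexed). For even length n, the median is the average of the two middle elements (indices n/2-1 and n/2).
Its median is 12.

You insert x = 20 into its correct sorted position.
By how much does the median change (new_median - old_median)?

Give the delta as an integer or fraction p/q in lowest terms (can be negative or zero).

Old median = 12
After inserting x = 20: new sorted = [3, 9, 10, 12, 18, 20, 21, 33]
New median = 15
Delta = 15 - 12 = 3

Answer: 3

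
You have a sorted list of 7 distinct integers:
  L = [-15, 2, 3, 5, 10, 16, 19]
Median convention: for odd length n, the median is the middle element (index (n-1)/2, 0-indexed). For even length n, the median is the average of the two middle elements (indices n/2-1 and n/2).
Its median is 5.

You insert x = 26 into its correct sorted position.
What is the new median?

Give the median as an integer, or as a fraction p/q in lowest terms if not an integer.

Answer: 15/2

Derivation:
Old list (sorted, length 7): [-15, 2, 3, 5, 10, 16, 19]
Old median = 5
Insert x = 26
Old length odd (7). Middle was index 3 = 5.
New length even (8). New median = avg of two middle elements.
x = 26: 7 elements are < x, 0 elements are > x.
New sorted list: [-15, 2, 3, 5, 10, 16, 19, 26]
New median = 15/2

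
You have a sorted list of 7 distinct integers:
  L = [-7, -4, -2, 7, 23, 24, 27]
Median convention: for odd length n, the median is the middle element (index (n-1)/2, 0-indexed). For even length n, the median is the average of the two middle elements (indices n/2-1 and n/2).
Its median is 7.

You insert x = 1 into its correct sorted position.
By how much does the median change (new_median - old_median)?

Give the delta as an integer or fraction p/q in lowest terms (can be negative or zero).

Answer: -3

Derivation:
Old median = 7
After inserting x = 1: new sorted = [-7, -4, -2, 1, 7, 23, 24, 27]
New median = 4
Delta = 4 - 7 = -3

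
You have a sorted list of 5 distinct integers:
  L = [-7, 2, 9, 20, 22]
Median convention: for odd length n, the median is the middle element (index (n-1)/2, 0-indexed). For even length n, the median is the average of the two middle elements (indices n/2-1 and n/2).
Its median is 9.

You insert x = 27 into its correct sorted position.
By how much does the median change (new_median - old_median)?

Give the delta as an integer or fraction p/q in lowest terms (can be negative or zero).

Answer: 11/2

Derivation:
Old median = 9
After inserting x = 27: new sorted = [-7, 2, 9, 20, 22, 27]
New median = 29/2
Delta = 29/2 - 9 = 11/2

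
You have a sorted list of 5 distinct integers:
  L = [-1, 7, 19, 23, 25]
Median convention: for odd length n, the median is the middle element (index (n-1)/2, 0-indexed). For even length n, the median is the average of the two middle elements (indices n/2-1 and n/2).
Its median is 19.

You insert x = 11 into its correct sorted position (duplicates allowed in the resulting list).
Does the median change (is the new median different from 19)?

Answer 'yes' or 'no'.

Answer: yes

Derivation:
Old median = 19
Insert x = 11
New median = 15
Changed? yes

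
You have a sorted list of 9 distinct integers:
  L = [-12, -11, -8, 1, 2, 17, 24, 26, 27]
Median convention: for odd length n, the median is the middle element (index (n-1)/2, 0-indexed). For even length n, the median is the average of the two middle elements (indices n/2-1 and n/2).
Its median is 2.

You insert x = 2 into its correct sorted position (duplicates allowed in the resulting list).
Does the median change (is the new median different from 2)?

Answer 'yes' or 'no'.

Old median = 2
Insert x = 2
New median = 2
Changed? no

Answer: no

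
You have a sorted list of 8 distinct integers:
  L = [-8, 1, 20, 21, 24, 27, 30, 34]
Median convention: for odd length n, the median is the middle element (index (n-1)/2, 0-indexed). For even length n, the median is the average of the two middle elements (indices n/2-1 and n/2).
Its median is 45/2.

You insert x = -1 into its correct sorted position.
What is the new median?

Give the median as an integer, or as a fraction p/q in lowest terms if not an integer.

Answer: 21

Derivation:
Old list (sorted, length 8): [-8, 1, 20, 21, 24, 27, 30, 34]
Old median = 45/2
Insert x = -1
Old length even (8). Middle pair: indices 3,4 = 21,24.
New length odd (9). New median = single middle element.
x = -1: 1 elements are < x, 7 elements are > x.
New sorted list: [-8, -1, 1, 20, 21, 24, 27, 30, 34]
New median = 21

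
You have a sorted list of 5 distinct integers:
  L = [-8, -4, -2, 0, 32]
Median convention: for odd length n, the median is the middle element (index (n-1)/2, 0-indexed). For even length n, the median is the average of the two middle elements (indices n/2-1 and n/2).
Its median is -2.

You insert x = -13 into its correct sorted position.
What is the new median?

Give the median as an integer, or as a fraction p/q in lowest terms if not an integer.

Answer: -3

Derivation:
Old list (sorted, length 5): [-8, -4, -2, 0, 32]
Old median = -2
Insert x = -13
Old length odd (5). Middle was index 2 = -2.
New length even (6). New median = avg of two middle elements.
x = -13: 0 elements are < x, 5 elements are > x.
New sorted list: [-13, -8, -4, -2, 0, 32]
New median = -3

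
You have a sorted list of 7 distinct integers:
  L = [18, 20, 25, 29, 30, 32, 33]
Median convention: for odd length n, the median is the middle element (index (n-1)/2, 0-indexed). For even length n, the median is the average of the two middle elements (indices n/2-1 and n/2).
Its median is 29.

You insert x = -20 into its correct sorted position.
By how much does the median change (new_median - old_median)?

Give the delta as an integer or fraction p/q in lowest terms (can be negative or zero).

Answer: -2

Derivation:
Old median = 29
After inserting x = -20: new sorted = [-20, 18, 20, 25, 29, 30, 32, 33]
New median = 27
Delta = 27 - 29 = -2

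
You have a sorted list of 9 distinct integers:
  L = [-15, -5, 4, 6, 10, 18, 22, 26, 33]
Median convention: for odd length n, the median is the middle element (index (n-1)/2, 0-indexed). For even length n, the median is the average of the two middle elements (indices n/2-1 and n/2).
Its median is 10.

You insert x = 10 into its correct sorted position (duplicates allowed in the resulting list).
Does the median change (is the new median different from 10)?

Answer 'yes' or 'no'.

Answer: no

Derivation:
Old median = 10
Insert x = 10
New median = 10
Changed? no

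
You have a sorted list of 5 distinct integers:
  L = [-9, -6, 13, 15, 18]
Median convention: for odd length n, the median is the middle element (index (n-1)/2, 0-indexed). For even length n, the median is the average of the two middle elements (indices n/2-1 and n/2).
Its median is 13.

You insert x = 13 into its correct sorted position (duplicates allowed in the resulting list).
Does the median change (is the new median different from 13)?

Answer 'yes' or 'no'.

Answer: no

Derivation:
Old median = 13
Insert x = 13
New median = 13
Changed? no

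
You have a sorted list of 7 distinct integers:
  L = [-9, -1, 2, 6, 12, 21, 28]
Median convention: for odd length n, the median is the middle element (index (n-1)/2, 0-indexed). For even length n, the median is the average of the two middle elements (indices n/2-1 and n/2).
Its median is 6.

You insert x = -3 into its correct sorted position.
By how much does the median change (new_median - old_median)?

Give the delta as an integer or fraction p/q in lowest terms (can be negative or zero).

Old median = 6
After inserting x = -3: new sorted = [-9, -3, -1, 2, 6, 12, 21, 28]
New median = 4
Delta = 4 - 6 = -2

Answer: -2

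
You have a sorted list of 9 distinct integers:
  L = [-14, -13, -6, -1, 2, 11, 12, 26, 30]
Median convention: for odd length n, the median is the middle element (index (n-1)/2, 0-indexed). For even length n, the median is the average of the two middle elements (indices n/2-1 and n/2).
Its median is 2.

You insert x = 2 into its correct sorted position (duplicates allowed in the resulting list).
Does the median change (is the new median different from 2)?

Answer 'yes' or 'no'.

Old median = 2
Insert x = 2
New median = 2
Changed? no

Answer: no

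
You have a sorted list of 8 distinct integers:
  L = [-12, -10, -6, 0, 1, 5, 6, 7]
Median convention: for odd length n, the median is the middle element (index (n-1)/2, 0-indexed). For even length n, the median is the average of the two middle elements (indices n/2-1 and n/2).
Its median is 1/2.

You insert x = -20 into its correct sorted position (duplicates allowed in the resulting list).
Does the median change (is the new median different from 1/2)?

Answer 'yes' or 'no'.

Old median = 1/2
Insert x = -20
New median = 0
Changed? yes

Answer: yes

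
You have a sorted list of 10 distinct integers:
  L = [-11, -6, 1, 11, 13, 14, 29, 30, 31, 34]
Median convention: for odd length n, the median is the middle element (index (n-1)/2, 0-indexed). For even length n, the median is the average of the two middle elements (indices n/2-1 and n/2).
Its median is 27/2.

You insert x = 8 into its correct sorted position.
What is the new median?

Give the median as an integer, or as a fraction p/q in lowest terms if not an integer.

Old list (sorted, length 10): [-11, -6, 1, 11, 13, 14, 29, 30, 31, 34]
Old median = 27/2
Insert x = 8
Old length even (10). Middle pair: indices 4,5 = 13,14.
New length odd (11). New median = single middle element.
x = 8: 3 elements are < x, 7 elements are > x.
New sorted list: [-11, -6, 1, 8, 11, 13, 14, 29, 30, 31, 34]
New median = 13

Answer: 13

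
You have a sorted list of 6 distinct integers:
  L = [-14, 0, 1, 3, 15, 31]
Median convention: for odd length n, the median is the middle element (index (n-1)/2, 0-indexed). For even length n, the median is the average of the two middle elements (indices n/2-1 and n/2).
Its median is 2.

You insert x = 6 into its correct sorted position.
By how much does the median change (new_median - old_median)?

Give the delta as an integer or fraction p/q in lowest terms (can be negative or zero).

Old median = 2
After inserting x = 6: new sorted = [-14, 0, 1, 3, 6, 15, 31]
New median = 3
Delta = 3 - 2 = 1

Answer: 1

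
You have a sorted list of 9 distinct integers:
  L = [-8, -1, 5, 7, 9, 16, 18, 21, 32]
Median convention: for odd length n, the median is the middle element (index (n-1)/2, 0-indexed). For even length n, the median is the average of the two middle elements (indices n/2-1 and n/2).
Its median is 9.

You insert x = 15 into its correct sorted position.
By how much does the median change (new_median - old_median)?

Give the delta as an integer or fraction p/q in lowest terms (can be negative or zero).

Answer: 3

Derivation:
Old median = 9
After inserting x = 15: new sorted = [-8, -1, 5, 7, 9, 15, 16, 18, 21, 32]
New median = 12
Delta = 12 - 9 = 3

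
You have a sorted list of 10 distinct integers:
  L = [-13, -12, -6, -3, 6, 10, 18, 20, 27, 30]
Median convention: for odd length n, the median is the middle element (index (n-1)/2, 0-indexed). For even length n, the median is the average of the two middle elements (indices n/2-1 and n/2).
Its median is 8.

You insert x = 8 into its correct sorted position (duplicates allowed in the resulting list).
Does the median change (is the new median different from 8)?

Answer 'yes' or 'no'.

Answer: no

Derivation:
Old median = 8
Insert x = 8
New median = 8
Changed? no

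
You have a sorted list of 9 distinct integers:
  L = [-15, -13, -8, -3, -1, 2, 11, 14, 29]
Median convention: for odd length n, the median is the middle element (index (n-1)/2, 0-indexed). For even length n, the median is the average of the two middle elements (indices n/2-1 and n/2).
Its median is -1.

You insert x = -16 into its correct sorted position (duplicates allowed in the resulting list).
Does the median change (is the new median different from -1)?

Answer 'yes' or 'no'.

Old median = -1
Insert x = -16
New median = -2
Changed? yes

Answer: yes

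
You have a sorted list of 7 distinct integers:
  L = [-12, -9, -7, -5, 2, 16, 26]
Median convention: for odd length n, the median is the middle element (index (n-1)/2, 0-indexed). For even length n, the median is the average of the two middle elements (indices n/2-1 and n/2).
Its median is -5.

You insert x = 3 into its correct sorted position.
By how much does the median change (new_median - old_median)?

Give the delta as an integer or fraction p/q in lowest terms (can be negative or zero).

Answer: 7/2

Derivation:
Old median = -5
After inserting x = 3: new sorted = [-12, -9, -7, -5, 2, 3, 16, 26]
New median = -3/2
Delta = -3/2 - -5 = 7/2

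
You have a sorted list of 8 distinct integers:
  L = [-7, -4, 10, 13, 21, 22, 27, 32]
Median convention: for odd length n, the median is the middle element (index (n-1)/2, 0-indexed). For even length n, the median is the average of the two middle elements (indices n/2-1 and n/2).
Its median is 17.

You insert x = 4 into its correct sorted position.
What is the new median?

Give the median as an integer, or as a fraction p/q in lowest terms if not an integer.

Old list (sorted, length 8): [-7, -4, 10, 13, 21, 22, 27, 32]
Old median = 17
Insert x = 4
Old length even (8). Middle pair: indices 3,4 = 13,21.
New length odd (9). New median = single middle element.
x = 4: 2 elements are < x, 6 elements are > x.
New sorted list: [-7, -4, 4, 10, 13, 21, 22, 27, 32]
New median = 13

Answer: 13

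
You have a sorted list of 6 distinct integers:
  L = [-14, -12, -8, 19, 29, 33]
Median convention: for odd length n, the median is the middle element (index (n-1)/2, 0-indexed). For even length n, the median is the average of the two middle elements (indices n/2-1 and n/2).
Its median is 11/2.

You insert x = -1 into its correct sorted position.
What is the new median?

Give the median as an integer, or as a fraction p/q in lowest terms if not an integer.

Answer: -1

Derivation:
Old list (sorted, length 6): [-14, -12, -8, 19, 29, 33]
Old median = 11/2
Insert x = -1
Old length even (6). Middle pair: indices 2,3 = -8,19.
New length odd (7). New median = single middle element.
x = -1: 3 elements are < x, 3 elements are > x.
New sorted list: [-14, -12, -8, -1, 19, 29, 33]
New median = -1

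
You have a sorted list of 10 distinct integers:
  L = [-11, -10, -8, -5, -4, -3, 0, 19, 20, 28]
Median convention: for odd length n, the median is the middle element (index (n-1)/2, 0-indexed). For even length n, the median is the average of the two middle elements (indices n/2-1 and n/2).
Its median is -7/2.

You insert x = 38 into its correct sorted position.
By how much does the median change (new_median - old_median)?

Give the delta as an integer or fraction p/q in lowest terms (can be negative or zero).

Old median = -7/2
After inserting x = 38: new sorted = [-11, -10, -8, -5, -4, -3, 0, 19, 20, 28, 38]
New median = -3
Delta = -3 - -7/2 = 1/2

Answer: 1/2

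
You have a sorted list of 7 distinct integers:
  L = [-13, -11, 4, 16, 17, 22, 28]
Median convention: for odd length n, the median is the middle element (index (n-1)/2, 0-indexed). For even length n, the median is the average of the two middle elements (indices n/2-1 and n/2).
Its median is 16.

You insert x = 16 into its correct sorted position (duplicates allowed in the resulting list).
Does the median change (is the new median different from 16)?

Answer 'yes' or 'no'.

Old median = 16
Insert x = 16
New median = 16
Changed? no

Answer: no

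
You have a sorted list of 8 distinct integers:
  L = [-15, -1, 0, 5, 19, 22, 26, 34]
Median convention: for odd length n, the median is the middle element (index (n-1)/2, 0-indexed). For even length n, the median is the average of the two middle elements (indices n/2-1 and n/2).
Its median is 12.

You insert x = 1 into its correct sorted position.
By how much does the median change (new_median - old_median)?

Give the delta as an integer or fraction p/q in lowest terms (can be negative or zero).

Answer: -7

Derivation:
Old median = 12
After inserting x = 1: new sorted = [-15, -1, 0, 1, 5, 19, 22, 26, 34]
New median = 5
Delta = 5 - 12 = -7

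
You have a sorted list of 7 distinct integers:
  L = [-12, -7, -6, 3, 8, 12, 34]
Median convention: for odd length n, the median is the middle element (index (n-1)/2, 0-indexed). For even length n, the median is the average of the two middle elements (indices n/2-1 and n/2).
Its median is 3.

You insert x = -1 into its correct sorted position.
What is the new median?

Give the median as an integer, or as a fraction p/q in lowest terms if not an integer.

Answer: 1

Derivation:
Old list (sorted, length 7): [-12, -7, -6, 3, 8, 12, 34]
Old median = 3
Insert x = -1
Old length odd (7). Middle was index 3 = 3.
New length even (8). New median = avg of two middle elements.
x = -1: 3 elements are < x, 4 elements are > x.
New sorted list: [-12, -7, -6, -1, 3, 8, 12, 34]
New median = 1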